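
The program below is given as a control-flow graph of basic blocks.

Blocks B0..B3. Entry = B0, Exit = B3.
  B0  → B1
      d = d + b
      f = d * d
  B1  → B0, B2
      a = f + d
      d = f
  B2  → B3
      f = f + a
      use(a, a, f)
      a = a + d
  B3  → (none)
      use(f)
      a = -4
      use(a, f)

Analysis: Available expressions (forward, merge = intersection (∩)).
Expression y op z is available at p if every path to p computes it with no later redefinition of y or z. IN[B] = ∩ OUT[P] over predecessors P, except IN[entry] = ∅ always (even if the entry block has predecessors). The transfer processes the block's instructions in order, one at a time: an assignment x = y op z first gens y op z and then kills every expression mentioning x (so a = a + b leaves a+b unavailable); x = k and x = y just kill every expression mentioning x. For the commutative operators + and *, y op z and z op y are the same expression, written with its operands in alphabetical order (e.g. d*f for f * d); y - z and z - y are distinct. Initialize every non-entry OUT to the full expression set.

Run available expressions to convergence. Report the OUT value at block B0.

Fixpoint table:
  B0:  IN={}  OUT={d*d}
  B1:  IN={d*d}  OUT={}
  B2:  IN={}  OUT={}
  B3:  IN={}  OUT={}

Merge at B0 (entry node, so the boundary value {} is joined with the incoming edge(s)): IN[B0] = {} ∩ OUT[B1] = {}
Applying B0's transfer function to that IN value gives OUT[B0] (row B0 above).

Answer: {d*d}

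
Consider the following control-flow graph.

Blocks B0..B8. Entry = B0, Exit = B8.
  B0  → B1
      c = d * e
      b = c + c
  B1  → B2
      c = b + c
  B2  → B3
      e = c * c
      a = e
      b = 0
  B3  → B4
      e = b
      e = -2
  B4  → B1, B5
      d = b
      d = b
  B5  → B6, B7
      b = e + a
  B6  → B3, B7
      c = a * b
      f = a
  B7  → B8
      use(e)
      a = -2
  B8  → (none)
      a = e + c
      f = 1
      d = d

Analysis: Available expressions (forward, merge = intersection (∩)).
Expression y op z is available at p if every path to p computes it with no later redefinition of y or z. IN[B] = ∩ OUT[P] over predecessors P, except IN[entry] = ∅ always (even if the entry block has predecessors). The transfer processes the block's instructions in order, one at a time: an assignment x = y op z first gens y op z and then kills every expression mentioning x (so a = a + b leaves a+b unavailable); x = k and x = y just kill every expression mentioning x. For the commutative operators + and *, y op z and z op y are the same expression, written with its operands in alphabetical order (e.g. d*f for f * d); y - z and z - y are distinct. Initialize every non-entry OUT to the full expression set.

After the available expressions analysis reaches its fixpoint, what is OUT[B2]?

Converged values:
  B0: | IN={} | OUT={c+c, d*e}
  B1: | IN={} | OUT={}
  B2: | IN={} | OUT={c*c}
  B3: | IN={} | OUT={}
  B4: | IN={} | OUT={}
  B5: | IN={} | OUT={a+e}
  B6: | IN={a+e} | OUT={a*b, a+e}
  B7: | IN={a+e} | OUT={}
  B8: | IN={} | OUT={c+e}

Merge at B2: IN[B2] = OUT[B1] = {}
Applying B2's transfer function to that IN value gives OUT[B2] (row B2 above).

Answer: {c*c}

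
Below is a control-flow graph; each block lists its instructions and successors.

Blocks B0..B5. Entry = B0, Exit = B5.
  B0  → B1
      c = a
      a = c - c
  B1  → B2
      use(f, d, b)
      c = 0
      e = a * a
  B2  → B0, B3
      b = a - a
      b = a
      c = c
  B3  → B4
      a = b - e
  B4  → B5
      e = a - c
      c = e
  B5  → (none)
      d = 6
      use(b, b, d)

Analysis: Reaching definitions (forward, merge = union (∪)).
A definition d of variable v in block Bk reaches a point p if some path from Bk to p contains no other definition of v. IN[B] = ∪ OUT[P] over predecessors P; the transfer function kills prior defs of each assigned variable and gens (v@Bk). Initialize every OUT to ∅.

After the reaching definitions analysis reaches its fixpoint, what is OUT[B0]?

Per-block solution:
  B0:   IN={a@B0, b@B2, c@B2, e@B1}   OUT={a@B0, b@B2, c@B0, e@B1}
  B1:   IN={a@B0, b@B2, c@B0, e@B1}   OUT={a@B0, b@B2, c@B1, e@B1}
  B2:   IN={a@B0, b@B2, c@B1, e@B1}   OUT={a@B0, b@B2, c@B2, e@B1}
  B3:   IN={a@B0, b@B2, c@B2, e@B1}   OUT={a@B3, b@B2, c@B2, e@B1}
  B4:   IN={a@B3, b@B2, c@B2, e@B1}   OUT={a@B3, b@B2, c@B4, e@B4}
  B5:   IN={a@B3, b@B2, c@B4, e@B4}   OUT={a@B3, b@B2, c@B4, d@B5, e@B4}

Merge at B0 (entry node, so the boundary value {} is joined with the incoming edge(s)): IN[B0] = {} ⊔ OUT[B2] = {a@B0, b@B2, c@B2, e@B1}
Applying B0's transfer function to that IN value gives OUT[B0] (row B0 above).

Answer: {a@B0, b@B2, c@B0, e@B1}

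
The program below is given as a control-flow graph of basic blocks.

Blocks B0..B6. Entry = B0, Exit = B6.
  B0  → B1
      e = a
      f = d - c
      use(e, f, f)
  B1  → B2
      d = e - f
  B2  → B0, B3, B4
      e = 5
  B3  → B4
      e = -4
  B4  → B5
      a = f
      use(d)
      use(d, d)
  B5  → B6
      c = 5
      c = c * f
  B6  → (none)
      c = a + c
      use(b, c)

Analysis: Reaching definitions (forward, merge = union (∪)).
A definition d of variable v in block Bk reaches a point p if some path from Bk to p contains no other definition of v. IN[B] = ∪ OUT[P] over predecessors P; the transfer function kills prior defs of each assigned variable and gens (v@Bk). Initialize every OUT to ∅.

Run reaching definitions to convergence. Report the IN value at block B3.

Converged values:
  B0:  IN={d@B1, e@B2, f@B0}  OUT={d@B1, e@B0, f@B0}
  B1:  IN={d@B1, e@B0, f@B0}  OUT={d@B1, e@B0, f@B0}
  B2:  IN={d@B1, e@B0, f@B0}  OUT={d@B1, e@B2, f@B0}
  B3:  IN={d@B1, e@B2, f@B0}  OUT={d@B1, e@B3, f@B0}
  B4:  IN={d@B1, e@B2, e@B3, f@B0}  OUT={a@B4, d@B1, e@B2, e@B3, f@B0}
  B5:  IN={a@B4, d@B1, e@B2, e@B3, f@B0}  OUT={a@B4, c@B5, d@B1, e@B2, e@B3, f@B0}
  B6:  IN={a@B4, c@B5, d@B1, e@B2, e@B3, f@B0}  OUT={a@B4, c@B6, d@B1, e@B2, e@B3, f@B0}

Merge at B3: IN[B3] = OUT[B2] = {d@B1, e@B2, f@B0}

Answer: {d@B1, e@B2, f@B0}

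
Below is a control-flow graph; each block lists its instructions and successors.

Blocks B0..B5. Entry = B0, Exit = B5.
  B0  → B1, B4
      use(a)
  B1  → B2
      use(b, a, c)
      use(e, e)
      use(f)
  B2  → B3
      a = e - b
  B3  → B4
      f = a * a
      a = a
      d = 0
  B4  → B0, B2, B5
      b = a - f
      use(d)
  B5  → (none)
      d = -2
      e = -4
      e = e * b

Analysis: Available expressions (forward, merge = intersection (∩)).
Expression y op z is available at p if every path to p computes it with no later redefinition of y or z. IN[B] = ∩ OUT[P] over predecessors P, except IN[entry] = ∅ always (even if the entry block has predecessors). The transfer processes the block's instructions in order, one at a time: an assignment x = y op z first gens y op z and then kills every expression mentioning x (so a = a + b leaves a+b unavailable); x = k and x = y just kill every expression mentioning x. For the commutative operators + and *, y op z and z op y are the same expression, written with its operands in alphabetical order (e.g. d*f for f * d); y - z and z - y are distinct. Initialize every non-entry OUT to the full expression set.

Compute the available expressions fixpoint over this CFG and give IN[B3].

Per-block solution:
  B0: | IN={} | OUT={}
  B1: | IN={} | OUT={}
  B2: | IN={} | OUT={e-b}
  B3: | IN={e-b} | OUT={e-b}
  B4: | IN={} | OUT={a-f}
  B5: | IN={a-f} | OUT={a-f}

Merge at B3: IN[B3] = OUT[B2] = {e-b}

Answer: {e-b}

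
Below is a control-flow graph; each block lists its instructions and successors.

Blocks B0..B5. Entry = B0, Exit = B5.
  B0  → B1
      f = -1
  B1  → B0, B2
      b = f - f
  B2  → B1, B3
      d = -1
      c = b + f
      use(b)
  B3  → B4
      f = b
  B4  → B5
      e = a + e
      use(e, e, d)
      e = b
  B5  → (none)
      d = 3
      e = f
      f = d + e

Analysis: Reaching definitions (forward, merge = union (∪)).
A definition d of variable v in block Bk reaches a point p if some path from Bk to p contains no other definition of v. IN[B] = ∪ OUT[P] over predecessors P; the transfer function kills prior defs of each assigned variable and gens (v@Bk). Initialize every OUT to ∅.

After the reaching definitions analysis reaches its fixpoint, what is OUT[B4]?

Fixpoint table:
  B0:  IN={b@B1, c@B2, d@B2, f@B0}  OUT={b@B1, c@B2, d@B2, f@B0}
  B1:  IN={b@B1, c@B2, d@B2, f@B0}  OUT={b@B1, c@B2, d@B2, f@B0}
  B2:  IN={b@B1, c@B2, d@B2, f@B0}  OUT={b@B1, c@B2, d@B2, f@B0}
  B3:  IN={b@B1, c@B2, d@B2, f@B0}  OUT={b@B1, c@B2, d@B2, f@B3}
  B4:  IN={b@B1, c@B2, d@B2, f@B3}  OUT={b@B1, c@B2, d@B2, e@B4, f@B3}
  B5:  IN={b@B1, c@B2, d@B2, e@B4, f@B3}  OUT={b@B1, c@B2, d@B5, e@B5, f@B5}

Merge at B4: IN[B4] = OUT[B3] = {b@B1, c@B2, d@B2, f@B3}
Applying B4's transfer function to that IN value gives OUT[B4] (row B4 above).

Answer: {b@B1, c@B2, d@B2, e@B4, f@B3}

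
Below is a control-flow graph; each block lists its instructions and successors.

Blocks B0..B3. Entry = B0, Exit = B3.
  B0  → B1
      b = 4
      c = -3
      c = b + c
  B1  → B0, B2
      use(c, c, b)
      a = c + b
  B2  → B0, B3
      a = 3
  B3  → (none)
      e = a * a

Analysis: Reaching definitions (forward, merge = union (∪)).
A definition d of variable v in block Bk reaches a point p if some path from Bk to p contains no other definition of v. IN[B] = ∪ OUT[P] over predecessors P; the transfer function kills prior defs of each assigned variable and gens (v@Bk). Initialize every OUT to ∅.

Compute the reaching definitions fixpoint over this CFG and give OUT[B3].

Answer: {a@B2, b@B0, c@B0, e@B3}

Derivation:
Per-block solution:
  B0: | IN={a@B1, a@B2, b@B0, c@B0} | OUT={a@B1, a@B2, b@B0, c@B0}
  B1: | IN={a@B1, a@B2, b@B0, c@B0} | OUT={a@B1, b@B0, c@B0}
  B2: | IN={a@B1, b@B0, c@B0} | OUT={a@B2, b@B0, c@B0}
  B3: | IN={a@B2, b@B0, c@B0} | OUT={a@B2, b@B0, c@B0, e@B3}

Merge at B3: IN[B3] = OUT[B2] = {a@B2, b@B0, c@B0}
Applying B3's transfer function to that IN value gives OUT[B3] (row B3 above).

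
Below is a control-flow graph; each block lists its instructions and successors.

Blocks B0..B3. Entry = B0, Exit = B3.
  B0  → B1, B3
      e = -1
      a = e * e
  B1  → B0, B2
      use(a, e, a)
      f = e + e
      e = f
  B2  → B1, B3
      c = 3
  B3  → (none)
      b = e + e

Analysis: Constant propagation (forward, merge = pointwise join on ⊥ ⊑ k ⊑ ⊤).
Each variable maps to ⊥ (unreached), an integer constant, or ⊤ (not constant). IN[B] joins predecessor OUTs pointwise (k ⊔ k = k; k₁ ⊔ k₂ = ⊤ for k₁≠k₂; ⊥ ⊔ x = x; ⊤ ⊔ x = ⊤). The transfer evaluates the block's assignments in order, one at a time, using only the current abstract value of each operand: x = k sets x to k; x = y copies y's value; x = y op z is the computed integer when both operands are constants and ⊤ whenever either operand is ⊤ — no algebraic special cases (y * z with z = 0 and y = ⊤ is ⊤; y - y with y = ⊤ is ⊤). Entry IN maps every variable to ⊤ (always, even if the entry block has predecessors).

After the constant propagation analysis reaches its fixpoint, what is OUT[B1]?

Converged values:
  B0:  IN=(all ⊤)  OUT={a:1, e:-1; rest ⊤}
  B1:  IN={a:1; rest ⊤}  OUT={a:1; rest ⊤}
  B2:  IN={a:1; rest ⊤}  OUT={a:1, c:3; rest ⊤}
  B3:  IN={a:1; rest ⊤}  OUT={a:1; rest ⊤}

Merge at B1: IN[B1] = OUT[B0] ⊔ OUT[B2] = {a: 1, b: ⊤, c: ⊤, d: ⊤, e: ⊤, f: ⊤}
Applying B1's transfer function to that IN value gives OUT[B1] (row B1 above).

Answer: {a: 1, b: ⊤, c: ⊤, d: ⊤, e: ⊤, f: ⊤}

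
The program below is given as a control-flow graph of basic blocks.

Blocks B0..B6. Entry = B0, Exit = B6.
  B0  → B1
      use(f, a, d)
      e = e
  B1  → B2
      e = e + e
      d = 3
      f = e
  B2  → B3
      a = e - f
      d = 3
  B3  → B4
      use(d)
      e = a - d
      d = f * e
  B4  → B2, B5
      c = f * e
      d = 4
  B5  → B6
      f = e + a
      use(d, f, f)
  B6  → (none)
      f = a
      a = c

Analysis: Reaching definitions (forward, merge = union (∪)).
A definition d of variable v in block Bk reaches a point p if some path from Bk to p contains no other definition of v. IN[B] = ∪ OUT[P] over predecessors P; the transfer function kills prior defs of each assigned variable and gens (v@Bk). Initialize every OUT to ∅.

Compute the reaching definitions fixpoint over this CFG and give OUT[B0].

Answer: {e@B0}

Working:
Fixpoint table:
  B0:   IN={}   OUT={e@B0}
  B1:   IN={e@B0}   OUT={d@B1, e@B1, f@B1}
  B2:   IN={a@B2, c@B4, d@B1, d@B4, e@B1, e@B3, f@B1}   OUT={a@B2, c@B4, d@B2, e@B1, e@B3, f@B1}
  B3:   IN={a@B2, c@B4, d@B2, e@B1, e@B3, f@B1}   OUT={a@B2, c@B4, d@B3, e@B3, f@B1}
  B4:   IN={a@B2, c@B4, d@B3, e@B3, f@B1}   OUT={a@B2, c@B4, d@B4, e@B3, f@B1}
  B5:   IN={a@B2, c@B4, d@B4, e@B3, f@B1}   OUT={a@B2, c@B4, d@B4, e@B3, f@B5}
  B6:   IN={a@B2, c@B4, d@B4, e@B3, f@B5}   OUT={a@B6, c@B4, d@B4, e@B3, f@B6}

B0 is the boundary node: IN[B0] = {}
Applying B0's transfer function to that IN value gives OUT[B0] (row B0 above).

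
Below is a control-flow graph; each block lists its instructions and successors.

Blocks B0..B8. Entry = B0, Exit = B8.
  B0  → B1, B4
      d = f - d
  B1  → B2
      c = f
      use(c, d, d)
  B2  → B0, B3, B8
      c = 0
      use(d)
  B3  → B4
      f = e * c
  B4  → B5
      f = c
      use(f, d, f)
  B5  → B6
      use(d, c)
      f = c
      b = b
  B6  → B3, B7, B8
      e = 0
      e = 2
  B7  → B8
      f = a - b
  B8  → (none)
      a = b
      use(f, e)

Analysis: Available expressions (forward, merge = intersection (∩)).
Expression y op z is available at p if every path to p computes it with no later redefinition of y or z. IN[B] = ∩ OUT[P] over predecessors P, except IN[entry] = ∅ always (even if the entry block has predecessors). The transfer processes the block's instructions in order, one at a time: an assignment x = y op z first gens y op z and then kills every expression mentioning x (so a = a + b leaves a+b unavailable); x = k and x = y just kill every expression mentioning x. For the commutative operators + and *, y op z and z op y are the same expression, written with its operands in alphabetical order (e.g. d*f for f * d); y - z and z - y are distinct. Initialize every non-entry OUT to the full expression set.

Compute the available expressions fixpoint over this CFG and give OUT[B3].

Converged values:
  B0:  IN={}  OUT={}
  B1:  IN={}  OUT={}
  B2:  IN={}  OUT={}
  B3:  IN={}  OUT={c*e}
  B4:  IN={}  OUT={}
  B5:  IN={}  OUT={}
  B6:  IN={}  OUT={}
  B7:  IN={}  OUT={a-b}
  B8:  IN={}  OUT={}

Merge at B3: IN[B3] = OUT[B2] ∩ OUT[B6] = {}
Applying B3's transfer function to that IN value gives OUT[B3] (row B3 above).

Answer: {c*e}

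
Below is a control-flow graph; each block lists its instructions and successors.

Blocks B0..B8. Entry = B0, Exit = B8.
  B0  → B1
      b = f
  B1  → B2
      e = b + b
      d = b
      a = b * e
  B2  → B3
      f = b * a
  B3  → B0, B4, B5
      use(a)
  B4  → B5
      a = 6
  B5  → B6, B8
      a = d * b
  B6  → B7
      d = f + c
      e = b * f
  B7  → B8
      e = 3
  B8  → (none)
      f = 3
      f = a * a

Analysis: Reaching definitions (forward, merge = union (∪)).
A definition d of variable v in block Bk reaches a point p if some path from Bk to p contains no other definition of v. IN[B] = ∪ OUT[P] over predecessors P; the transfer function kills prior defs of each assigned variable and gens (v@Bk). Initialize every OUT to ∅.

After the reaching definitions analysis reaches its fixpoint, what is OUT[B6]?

Per-block solution:
  B0: | IN={a@B1, b@B0, d@B1, e@B1, f@B2} | OUT={a@B1, b@B0, d@B1, e@B1, f@B2}
  B1: | IN={a@B1, b@B0, d@B1, e@B1, f@B2} | OUT={a@B1, b@B0, d@B1, e@B1, f@B2}
  B2: | IN={a@B1, b@B0, d@B1, e@B1, f@B2} | OUT={a@B1, b@B0, d@B1, e@B1, f@B2}
  B3: | IN={a@B1, b@B0, d@B1, e@B1, f@B2} | OUT={a@B1, b@B0, d@B1, e@B1, f@B2}
  B4: | IN={a@B1, b@B0, d@B1, e@B1, f@B2} | OUT={a@B4, b@B0, d@B1, e@B1, f@B2}
  B5: | IN={a@B1, a@B4, b@B0, d@B1, e@B1, f@B2} | OUT={a@B5, b@B0, d@B1, e@B1, f@B2}
  B6: | IN={a@B5, b@B0, d@B1, e@B1, f@B2} | OUT={a@B5, b@B0, d@B6, e@B6, f@B2}
  B7: | IN={a@B5, b@B0, d@B6, e@B6, f@B2} | OUT={a@B5, b@B0, d@B6, e@B7, f@B2}
  B8: | IN={a@B5, b@B0, d@B1, d@B6, e@B1, e@B7, f@B2} | OUT={a@B5, b@B0, d@B1, d@B6, e@B1, e@B7, f@B8}

Merge at B6: IN[B6] = OUT[B5] = {a@B5, b@B0, d@B1, e@B1, f@B2}
Applying B6's transfer function to that IN value gives OUT[B6] (row B6 above).

Answer: {a@B5, b@B0, d@B6, e@B6, f@B2}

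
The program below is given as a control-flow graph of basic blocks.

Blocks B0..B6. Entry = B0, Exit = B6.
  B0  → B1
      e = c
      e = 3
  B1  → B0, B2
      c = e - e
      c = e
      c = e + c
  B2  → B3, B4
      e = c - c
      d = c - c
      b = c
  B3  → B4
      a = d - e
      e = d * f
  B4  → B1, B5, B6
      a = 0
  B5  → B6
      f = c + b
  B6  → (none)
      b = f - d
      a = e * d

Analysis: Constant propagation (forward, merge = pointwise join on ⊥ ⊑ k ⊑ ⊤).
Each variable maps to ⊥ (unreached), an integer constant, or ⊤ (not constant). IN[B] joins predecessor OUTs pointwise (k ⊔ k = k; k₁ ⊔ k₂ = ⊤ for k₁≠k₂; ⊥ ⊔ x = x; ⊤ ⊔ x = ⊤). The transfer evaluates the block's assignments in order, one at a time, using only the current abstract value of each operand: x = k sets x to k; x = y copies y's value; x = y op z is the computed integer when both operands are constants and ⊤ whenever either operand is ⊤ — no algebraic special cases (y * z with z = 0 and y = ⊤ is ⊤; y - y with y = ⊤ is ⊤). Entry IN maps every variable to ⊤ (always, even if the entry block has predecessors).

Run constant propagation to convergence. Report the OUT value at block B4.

Fixpoint table:
  B0: | IN=(all ⊤) | OUT={e:3; rest ⊤}
  B1: | IN=(all ⊤) | OUT=(all ⊤)
  B2: | IN=(all ⊤) | OUT=(all ⊤)
  B3: | IN=(all ⊤) | OUT=(all ⊤)
  B4: | IN=(all ⊤) | OUT={a:0; rest ⊤}
  B5: | IN={a:0; rest ⊤} | OUT={a:0; rest ⊤}
  B6: | IN={a:0; rest ⊤} | OUT=(all ⊤)

Merge at B4: IN[B4] = OUT[B2] ⊔ OUT[B3] = {a: ⊤, b: ⊤, c: ⊤, d: ⊤, e: ⊤, f: ⊤}
Applying B4's transfer function to that IN value gives OUT[B4] (row B4 above).

Answer: {a: 0, b: ⊤, c: ⊤, d: ⊤, e: ⊤, f: ⊤}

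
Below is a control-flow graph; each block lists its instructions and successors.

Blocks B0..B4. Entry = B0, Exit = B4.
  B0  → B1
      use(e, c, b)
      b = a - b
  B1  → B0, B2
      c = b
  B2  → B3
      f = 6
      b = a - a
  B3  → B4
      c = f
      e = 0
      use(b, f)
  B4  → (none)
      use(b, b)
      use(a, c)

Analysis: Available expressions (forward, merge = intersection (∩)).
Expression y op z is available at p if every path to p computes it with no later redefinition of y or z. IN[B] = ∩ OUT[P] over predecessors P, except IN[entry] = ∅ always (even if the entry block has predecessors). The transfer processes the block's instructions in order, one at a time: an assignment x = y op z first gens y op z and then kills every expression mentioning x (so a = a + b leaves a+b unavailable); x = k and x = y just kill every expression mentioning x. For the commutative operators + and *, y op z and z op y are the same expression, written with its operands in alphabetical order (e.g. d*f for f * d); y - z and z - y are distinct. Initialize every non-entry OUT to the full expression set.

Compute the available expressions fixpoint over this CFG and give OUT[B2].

Answer: {a-a}

Derivation:
Per-block solution:
  B0:   IN={}   OUT={}
  B1:   IN={}   OUT={}
  B2:   IN={}   OUT={a-a}
  B3:   IN={a-a}   OUT={a-a}
  B4:   IN={a-a}   OUT={a-a}

Merge at B2: IN[B2] = OUT[B1] = {}
Applying B2's transfer function to that IN value gives OUT[B2] (row B2 above).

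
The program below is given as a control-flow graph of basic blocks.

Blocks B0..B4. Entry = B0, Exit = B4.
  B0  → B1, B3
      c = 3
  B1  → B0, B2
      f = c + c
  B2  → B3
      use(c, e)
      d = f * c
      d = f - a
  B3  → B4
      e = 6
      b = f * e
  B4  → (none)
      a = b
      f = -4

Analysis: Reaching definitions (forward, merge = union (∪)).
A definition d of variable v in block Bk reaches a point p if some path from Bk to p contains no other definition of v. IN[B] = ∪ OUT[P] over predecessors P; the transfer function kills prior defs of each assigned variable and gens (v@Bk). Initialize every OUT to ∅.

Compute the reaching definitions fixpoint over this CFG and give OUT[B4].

Converged values:
  B0: | IN={c@B0, f@B1} | OUT={c@B0, f@B1}
  B1: | IN={c@B0, f@B1} | OUT={c@B0, f@B1}
  B2: | IN={c@B0, f@B1} | OUT={c@B0, d@B2, f@B1}
  B3: | IN={c@B0, d@B2, f@B1} | OUT={b@B3, c@B0, d@B2, e@B3, f@B1}
  B4: | IN={b@B3, c@B0, d@B2, e@B3, f@B1} | OUT={a@B4, b@B3, c@B0, d@B2, e@B3, f@B4}

Merge at B4: IN[B4] = OUT[B3] = {b@B3, c@B0, d@B2, e@B3, f@B1}
Applying B4's transfer function to that IN value gives OUT[B4] (row B4 above).

Answer: {a@B4, b@B3, c@B0, d@B2, e@B3, f@B4}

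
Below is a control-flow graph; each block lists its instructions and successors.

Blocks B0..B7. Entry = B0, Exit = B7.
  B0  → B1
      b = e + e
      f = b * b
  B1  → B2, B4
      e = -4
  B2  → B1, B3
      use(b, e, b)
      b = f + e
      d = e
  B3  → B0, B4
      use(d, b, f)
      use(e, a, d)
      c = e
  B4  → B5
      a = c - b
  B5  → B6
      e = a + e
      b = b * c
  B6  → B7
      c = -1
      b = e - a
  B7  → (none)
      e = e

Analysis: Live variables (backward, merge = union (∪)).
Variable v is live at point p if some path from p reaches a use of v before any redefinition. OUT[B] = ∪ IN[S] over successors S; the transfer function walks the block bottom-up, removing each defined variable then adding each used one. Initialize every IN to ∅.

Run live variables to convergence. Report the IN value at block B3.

Answer: {a, b, d, e, f}

Working:
Fixpoint table:
  B0: | IN={a, c, e} | OUT={a, b, c, f}
  B1: | IN={a, b, c, f} | OUT={a, b, c, e, f}
  B2: | IN={a, b, c, e, f} | OUT={a, b, c, d, e, f}
  B3: | IN={a, b, d, e, f} | OUT={a, b, c, e}
  B4: | IN={b, c, e} | OUT={a, b, c, e}
  B5: | IN={a, b, c, e} | OUT={a, e}
  B6: | IN={a, e} | OUT={e}
  B7: | IN={e} | OUT={}

Merge at B3: OUT[B3] = IN[B0] ⊔ IN[B4] = {a, b, c, e}
Applying B3's transfer function to that OUT value gives IN[B3] (row B3 above).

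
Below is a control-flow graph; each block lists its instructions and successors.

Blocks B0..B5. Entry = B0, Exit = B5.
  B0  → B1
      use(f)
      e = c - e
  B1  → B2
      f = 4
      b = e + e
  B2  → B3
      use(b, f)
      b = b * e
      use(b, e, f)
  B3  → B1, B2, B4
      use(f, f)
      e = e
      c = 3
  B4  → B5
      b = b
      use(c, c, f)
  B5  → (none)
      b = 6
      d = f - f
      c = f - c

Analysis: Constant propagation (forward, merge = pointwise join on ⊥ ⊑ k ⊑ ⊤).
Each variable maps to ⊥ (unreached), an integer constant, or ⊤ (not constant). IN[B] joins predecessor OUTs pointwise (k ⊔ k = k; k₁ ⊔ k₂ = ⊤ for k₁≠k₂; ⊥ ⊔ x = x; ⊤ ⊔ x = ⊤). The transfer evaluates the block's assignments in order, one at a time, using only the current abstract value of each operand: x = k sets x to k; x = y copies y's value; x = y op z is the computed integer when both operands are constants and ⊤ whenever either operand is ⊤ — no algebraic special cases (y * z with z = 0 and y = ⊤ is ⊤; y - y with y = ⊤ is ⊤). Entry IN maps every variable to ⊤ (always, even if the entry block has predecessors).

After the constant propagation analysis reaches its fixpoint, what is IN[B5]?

Converged values:
  B0:   IN=(all ⊤)   OUT=(all ⊤)
  B1:   IN=(all ⊤)   OUT={f:4; rest ⊤}
  B2:   IN={f:4; rest ⊤}   OUT={f:4; rest ⊤}
  B3:   IN={f:4; rest ⊤}   OUT={c:3, f:4; rest ⊤}
  B4:   IN={c:3, f:4; rest ⊤}   OUT={c:3, f:4; rest ⊤}
  B5:   IN={c:3, f:4; rest ⊤}   OUT={b:6, c:1, d:0, f:4; rest ⊤}

Merge at B5: IN[B5] = OUT[B4] = {a: ⊤, b: ⊤, c: 3, d: ⊤, e: ⊤, f: 4}

Answer: {a: ⊤, b: ⊤, c: 3, d: ⊤, e: ⊤, f: 4}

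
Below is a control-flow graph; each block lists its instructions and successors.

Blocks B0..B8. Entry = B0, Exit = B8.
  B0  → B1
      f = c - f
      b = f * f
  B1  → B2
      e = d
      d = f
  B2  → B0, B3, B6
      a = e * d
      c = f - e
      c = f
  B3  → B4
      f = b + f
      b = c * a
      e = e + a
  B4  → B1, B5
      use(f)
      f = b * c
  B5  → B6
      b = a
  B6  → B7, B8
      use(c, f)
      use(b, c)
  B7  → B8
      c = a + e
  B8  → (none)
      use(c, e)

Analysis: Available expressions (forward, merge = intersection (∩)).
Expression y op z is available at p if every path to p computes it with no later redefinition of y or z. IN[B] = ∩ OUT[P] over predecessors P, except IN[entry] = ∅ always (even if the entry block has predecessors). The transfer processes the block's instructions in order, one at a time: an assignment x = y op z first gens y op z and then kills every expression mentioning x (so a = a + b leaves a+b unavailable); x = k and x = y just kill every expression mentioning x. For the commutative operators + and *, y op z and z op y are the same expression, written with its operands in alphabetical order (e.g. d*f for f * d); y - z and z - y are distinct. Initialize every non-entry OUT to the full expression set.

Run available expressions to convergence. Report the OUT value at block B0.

Fixpoint table:
  B0: | IN={} | OUT={f*f}
  B1: | IN={} | OUT={}
  B2: | IN={} | OUT={d*e, f-e}
  B3: | IN={d*e, f-e} | OUT={a*c}
  B4: | IN={a*c} | OUT={a*c, b*c}
  B5: | IN={a*c, b*c} | OUT={a*c}
  B6: | IN={} | OUT={}
  B7: | IN={} | OUT={a+e}
  B8: | IN={} | OUT={}

Merge at B0 (entry node, so the boundary value {} is joined with the incoming edge(s)): IN[B0] = {} ∩ OUT[B2] = {}
Applying B0's transfer function to that IN value gives OUT[B0] (row B0 above).

Answer: {f*f}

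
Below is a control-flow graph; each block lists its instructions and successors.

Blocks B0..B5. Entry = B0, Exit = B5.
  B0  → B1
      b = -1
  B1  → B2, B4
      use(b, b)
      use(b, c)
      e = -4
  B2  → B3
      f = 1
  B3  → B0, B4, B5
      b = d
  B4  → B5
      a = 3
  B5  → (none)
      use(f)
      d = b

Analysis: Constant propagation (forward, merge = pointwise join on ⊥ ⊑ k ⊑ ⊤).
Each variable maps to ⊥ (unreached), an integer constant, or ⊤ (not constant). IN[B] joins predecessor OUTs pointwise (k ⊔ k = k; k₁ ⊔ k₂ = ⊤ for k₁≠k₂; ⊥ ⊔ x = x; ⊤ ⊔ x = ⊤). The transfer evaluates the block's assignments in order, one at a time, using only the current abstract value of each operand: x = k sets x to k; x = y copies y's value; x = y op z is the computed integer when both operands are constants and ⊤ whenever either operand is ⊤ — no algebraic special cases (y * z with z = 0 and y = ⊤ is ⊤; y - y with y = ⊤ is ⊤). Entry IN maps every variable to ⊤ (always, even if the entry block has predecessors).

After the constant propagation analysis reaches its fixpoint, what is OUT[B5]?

Converged values:
  B0:   IN=(all ⊤)   OUT={b:-1; rest ⊤}
  B1:   IN={b:-1; rest ⊤}   OUT={b:-1, e:-4; rest ⊤}
  B2:   IN={b:-1, e:-4; rest ⊤}   OUT={b:-1, e:-4, f:1; rest ⊤}
  B3:   IN={b:-1, e:-4, f:1; rest ⊤}   OUT={e:-4, f:1; rest ⊤}
  B4:   IN={e:-4; rest ⊤}   OUT={a:3, e:-4; rest ⊤}
  B5:   IN={e:-4; rest ⊤}   OUT={e:-4; rest ⊤}

Merge at B5: IN[B5] = OUT[B3] ⊔ OUT[B4] = {a: ⊤, b: ⊤, c: ⊤, d: ⊤, e: -4, f: ⊤}
Applying B5's transfer function to that IN value gives OUT[B5] (row B5 above).

Answer: {a: ⊤, b: ⊤, c: ⊤, d: ⊤, e: -4, f: ⊤}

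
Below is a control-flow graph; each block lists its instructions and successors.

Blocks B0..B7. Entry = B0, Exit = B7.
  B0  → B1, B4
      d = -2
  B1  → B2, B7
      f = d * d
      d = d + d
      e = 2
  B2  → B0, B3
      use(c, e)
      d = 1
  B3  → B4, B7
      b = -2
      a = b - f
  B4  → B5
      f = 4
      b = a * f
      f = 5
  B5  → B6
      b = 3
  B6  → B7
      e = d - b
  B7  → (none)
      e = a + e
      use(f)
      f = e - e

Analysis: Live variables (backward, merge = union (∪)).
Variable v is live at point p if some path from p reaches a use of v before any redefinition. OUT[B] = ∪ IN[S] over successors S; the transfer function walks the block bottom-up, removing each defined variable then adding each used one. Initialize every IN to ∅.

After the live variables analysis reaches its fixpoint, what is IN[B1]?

Per-block solution:
  B0:   IN={a, c}   OUT={a, c, d}
  B1:   IN={a, c, d}   OUT={a, c, e, f}
  B2:   IN={a, c, e, f}   OUT={a, c, d, e, f}
  B3:   IN={d, e, f}   OUT={a, d, e, f}
  B4:   IN={a, d}   OUT={a, d, f}
  B5:   IN={a, d, f}   OUT={a, b, d, f}
  B6:   IN={a, b, d, f}   OUT={a, e, f}
  B7:   IN={a, e, f}   OUT={}

Merge at B1: OUT[B1] = IN[B2] ⊔ IN[B7] = {a, c, e, f}
Applying B1's transfer function to that OUT value gives IN[B1] (row B1 above).

Answer: {a, c, d}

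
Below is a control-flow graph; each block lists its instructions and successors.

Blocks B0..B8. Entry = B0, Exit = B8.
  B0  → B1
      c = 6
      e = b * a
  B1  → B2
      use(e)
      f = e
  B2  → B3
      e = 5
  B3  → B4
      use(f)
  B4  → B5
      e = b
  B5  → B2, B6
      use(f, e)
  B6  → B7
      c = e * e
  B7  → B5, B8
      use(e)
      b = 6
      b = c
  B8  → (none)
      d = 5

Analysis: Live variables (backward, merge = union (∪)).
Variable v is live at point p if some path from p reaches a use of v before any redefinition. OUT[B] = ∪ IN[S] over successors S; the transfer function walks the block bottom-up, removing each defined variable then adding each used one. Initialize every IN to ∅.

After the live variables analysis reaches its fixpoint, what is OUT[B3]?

Per-block solution:
  B0:   IN={a, b}   OUT={b, e}
  B1:   IN={b, e}   OUT={b, f}
  B2:   IN={b, f}   OUT={b, f}
  B3:   IN={b, f}   OUT={b, f}
  B4:   IN={b, f}   OUT={b, e, f}
  B5:   IN={b, e, f}   OUT={b, e, f}
  B6:   IN={e, f}   OUT={c, e, f}
  B7:   IN={c, e, f}   OUT={b, e, f}
  B8:   IN={}   OUT={}

Merge at B3: OUT[B3] = IN[B4] = {b, f}

Answer: {b, f}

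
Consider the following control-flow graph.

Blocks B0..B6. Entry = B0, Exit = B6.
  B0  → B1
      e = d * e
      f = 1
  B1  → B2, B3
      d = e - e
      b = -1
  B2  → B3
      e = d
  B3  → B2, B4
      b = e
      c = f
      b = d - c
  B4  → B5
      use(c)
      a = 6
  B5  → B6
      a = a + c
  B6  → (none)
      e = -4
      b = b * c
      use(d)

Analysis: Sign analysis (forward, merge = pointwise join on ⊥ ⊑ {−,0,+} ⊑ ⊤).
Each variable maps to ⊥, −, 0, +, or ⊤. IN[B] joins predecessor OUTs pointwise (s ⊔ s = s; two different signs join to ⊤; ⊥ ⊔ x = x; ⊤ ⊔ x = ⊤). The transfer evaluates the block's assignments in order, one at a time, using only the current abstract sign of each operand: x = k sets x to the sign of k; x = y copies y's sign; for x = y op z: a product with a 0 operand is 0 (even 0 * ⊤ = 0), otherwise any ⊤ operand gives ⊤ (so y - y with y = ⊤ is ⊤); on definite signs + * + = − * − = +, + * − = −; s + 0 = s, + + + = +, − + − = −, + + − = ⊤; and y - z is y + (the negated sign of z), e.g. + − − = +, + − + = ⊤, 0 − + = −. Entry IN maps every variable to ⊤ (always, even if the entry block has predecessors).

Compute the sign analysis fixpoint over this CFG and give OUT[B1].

Answer: {a: ⊤, b: -, c: ⊤, d: ⊤, e: ⊤, f: +}

Derivation:
Per-block solution:
  B0: | IN=(all ⊤) | OUT={f:+; rest ⊤}
  B1: | IN={f:+; rest ⊤} | OUT={b:-, f:+; rest ⊤}
  B2: | IN={f:+; rest ⊤} | OUT={f:+; rest ⊤}
  B3: | IN={f:+; rest ⊤} | OUT={c:+, f:+; rest ⊤}
  B4: | IN={c:+, f:+; rest ⊤} | OUT={a:+, c:+, f:+; rest ⊤}
  B5: | IN={a:+, c:+, f:+; rest ⊤} | OUT={a:+, c:+, f:+; rest ⊤}
  B6: | IN={a:+, c:+, f:+; rest ⊤} | OUT={a:+, c:+, e:-, f:+; rest ⊤}

Merge at B1: IN[B1] = OUT[B0] = {a: ⊤, b: ⊤, c: ⊤, d: ⊤, e: ⊤, f: +}
Applying B1's transfer function to that IN value gives OUT[B1] (row B1 above).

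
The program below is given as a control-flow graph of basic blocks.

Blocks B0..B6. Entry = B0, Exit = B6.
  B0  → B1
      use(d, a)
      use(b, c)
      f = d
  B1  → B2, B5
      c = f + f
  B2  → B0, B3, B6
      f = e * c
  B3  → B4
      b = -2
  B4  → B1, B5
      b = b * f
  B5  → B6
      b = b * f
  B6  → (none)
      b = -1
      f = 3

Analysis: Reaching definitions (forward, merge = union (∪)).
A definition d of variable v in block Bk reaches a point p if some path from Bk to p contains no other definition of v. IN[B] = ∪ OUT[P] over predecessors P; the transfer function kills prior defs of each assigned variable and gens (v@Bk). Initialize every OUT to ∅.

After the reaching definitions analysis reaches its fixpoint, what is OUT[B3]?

Answer: {b@B3, c@B1, f@B2}

Trace:
Per-block solution:
  B0:   IN={b@B4, c@B1, f@B2}   OUT={b@B4, c@B1, f@B0}
  B1:   IN={b@B4, c@B1, f@B0, f@B2}   OUT={b@B4, c@B1, f@B0, f@B2}
  B2:   IN={b@B4, c@B1, f@B0, f@B2}   OUT={b@B4, c@B1, f@B2}
  B3:   IN={b@B4, c@B1, f@B2}   OUT={b@B3, c@B1, f@B2}
  B4:   IN={b@B3, c@B1, f@B2}   OUT={b@B4, c@B1, f@B2}
  B5:   IN={b@B4, c@B1, f@B0, f@B2}   OUT={b@B5, c@B1, f@B0, f@B2}
  B6:   IN={b@B4, b@B5, c@B1, f@B0, f@B2}   OUT={b@B6, c@B1, f@B6}

Merge at B3: IN[B3] = OUT[B2] = {b@B4, c@B1, f@B2}
Applying B3's transfer function to that IN value gives OUT[B3] (row B3 above).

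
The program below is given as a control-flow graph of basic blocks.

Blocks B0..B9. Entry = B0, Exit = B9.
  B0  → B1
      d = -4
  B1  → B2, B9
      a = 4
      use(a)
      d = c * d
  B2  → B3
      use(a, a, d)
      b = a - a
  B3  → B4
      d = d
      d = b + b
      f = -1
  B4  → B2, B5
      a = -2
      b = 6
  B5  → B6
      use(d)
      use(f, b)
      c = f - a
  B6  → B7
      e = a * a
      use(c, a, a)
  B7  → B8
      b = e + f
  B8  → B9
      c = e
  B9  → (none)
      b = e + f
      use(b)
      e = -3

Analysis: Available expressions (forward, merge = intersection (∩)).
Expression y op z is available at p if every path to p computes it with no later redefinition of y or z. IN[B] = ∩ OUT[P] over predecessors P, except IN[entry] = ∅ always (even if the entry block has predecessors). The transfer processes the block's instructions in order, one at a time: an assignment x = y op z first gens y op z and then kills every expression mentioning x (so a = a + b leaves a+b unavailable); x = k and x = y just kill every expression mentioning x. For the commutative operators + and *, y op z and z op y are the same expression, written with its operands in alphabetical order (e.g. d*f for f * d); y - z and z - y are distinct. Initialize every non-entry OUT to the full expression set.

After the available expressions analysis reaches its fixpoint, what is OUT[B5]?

Per-block solution:
  B0:  IN={}  OUT={}
  B1:  IN={}  OUT={}
  B2:  IN={}  OUT={a-a}
  B3:  IN={a-a}  OUT={a-a, b+b}
  B4:  IN={a-a, b+b}  OUT={}
  B5:  IN={}  OUT={f-a}
  B6:  IN={f-a}  OUT={a*a, f-a}
  B7:  IN={a*a, f-a}  OUT={a*a, e+f, f-a}
  B8:  IN={a*a, e+f, f-a}  OUT={a*a, e+f, f-a}
  B9:  IN={}  OUT={}

Merge at B5: IN[B5] = OUT[B4] = {}
Applying B5's transfer function to that IN value gives OUT[B5] (row B5 above).

Answer: {f-a}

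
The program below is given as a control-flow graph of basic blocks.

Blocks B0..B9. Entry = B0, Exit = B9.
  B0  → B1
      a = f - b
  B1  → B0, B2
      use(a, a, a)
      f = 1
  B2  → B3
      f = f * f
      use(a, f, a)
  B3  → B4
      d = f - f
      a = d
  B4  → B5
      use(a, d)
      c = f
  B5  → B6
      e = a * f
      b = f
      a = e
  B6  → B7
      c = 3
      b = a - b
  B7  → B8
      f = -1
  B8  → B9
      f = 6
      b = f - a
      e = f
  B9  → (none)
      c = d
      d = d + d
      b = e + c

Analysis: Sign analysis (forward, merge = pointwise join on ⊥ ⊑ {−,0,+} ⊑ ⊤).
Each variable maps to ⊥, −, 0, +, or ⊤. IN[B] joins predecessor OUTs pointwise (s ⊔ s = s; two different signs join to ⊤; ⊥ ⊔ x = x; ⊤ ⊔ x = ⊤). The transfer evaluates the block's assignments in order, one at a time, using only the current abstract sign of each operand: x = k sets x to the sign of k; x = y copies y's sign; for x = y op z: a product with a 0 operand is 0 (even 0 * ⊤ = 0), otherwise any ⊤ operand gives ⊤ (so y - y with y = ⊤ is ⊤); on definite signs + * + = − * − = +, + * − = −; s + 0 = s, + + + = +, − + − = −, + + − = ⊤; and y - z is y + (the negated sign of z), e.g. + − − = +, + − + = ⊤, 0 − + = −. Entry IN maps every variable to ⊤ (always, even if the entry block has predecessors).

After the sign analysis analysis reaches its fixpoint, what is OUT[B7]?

Converged values:
  B0:  IN=(all ⊤)  OUT=(all ⊤)
  B1:  IN=(all ⊤)  OUT={f:+; rest ⊤}
  B2:  IN={f:+; rest ⊤}  OUT={f:+; rest ⊤}
  B3:  IN={f:+; rest ⊤}  OUT={f:+; rest ⊤}
  B4:  IN={f:+; rest ⊤}  OUT={c:+, f:+; rest ⊤}
  B5:  IN={c:+, f:+; rest ⊤}  OUT={b:+, c:+, f:+; rest ⊤}
  B6:  IN={b:+, c:+, f:+; rest ⊤}  OUT={c:+, f:+; rest ⊤}
  B7:  IN={c:+, f:+; rest ⊤}  OUT={c:+, f:-; rest ⊤}
  B8:  IN={c:+, f:-; rest ⊤}  OUT={c:+, e:+, f:+; rest ⊤}
  B9:  IN={c:+, e:+, f:+; rest ⊤}  OUT={e:+, f:+; rest ⊤}

Merge at B7: IN[B7] = OUT[B6] = {a: ⊤, b: ⊤, c: +, d: ⊤, e: ⊤, f: +}
Applying B7's transfer function to that IN value gives OUT[B7] (row B7 above).

Answer: {a: ⊤, b: ⊤, c: +, d: ⊤, e: ⊤, f: -}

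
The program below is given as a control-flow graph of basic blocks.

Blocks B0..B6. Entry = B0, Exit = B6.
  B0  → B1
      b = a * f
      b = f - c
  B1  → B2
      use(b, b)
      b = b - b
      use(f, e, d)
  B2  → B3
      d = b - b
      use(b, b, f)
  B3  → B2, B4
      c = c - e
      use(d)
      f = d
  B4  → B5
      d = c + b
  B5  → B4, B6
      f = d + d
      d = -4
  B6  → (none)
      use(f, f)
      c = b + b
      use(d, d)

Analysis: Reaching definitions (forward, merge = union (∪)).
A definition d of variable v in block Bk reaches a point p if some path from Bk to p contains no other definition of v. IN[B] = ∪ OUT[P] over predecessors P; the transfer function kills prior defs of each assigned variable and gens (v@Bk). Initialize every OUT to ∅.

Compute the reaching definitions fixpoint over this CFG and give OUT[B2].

Converged values:
  B0: | IN={} | OUT={b@B0}
  B1: | IN={b@B0} | OUT={b@B1}
  B2: | IN={b@B1, c@B3, d@B2, f@B3} | OUT={b@B1, c@B3, d@B2, f@B3}
  B3: | IN={b@B1, c@B3, d@B2, f@B3} | OUT={b@B1, c@B3, d@B2, f@B3}
  B4: | IN={b@B1, c@B3, d@B2, d@B5, f@B3, f@B5} | OUT={b@B1, c@B3, d@B4, f@B3, f@B5}
  B5: | IN={b@B1, c@B3, d@B4, f@B3, f@B5} | OUT={b@B1, c@B3, d@B5, f@B5}
  B6: | IN={b@B1, c@B3, d@B5, f@B5} | OUT={b@B1, c@B6, d@B5, f@B5}

Merge at B2: IN[B2] = OUT[B1] ⊔ OUT[B3] = {b@B1, c@B3, d@B2, f@B3}
Applying B2's transfer function to that IN value gives OUT[B2] (row B2 above).

Answer: {b@B1, c@B3, d@B2, f@B3}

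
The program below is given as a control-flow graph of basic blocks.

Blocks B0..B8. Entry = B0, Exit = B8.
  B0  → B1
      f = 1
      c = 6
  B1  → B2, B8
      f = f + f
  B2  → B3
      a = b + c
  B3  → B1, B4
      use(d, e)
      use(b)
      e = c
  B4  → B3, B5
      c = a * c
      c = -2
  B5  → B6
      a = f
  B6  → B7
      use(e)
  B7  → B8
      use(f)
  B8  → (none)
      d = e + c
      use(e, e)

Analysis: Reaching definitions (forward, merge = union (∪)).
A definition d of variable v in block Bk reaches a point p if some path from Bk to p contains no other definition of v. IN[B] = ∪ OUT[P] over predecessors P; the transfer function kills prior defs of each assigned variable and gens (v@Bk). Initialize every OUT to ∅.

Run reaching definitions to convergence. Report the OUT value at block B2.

Answer: {a@B2, c@B0, c@B4, e@B3, f@B1}

Derivation:
Converged values:
  B0:  IN={}  OUT={c@B0, f@B0}
  B1:  IN={a@B2, c@B0, c@B4, e@B3, f@B0, f@B1}  OUT={a@B2, c@B0, c@B4, e@B3, f@B1}
  B2:  IN={a@B2, c@B0, c@B4, e@B3, f@B1}  OUT={a@B2, c@B0, c@B4, e@B3, f@B1}
  B3:  IN={a@B2, c@B0, c@B4, e@B3, f@B1}  OUT={a@B2, c@B0, c@B4, e@B3, f@B1}
  B4:  IN={a@B2, c@B0, c@B4, e@B3, f@B1}  OUT={a@B2, c@B4, e@B3, f@B1}
  B5:  IN={a@B2, c@B4, e@B3, f@B1}  OUT={a@B5, c@B4, e@B3, f@B1}
  B6:  IN={a@B5, c@B4, e@B3, f@B1}  OUT={a@B5, c@B4, e@B3, f@B1}
  B7:  IN={a@B5, c@B4, e@B3, f@B1}  OUT={a@B5, c@B4, e@B3, f@B1}
  B8:  IN={a@B2, a@B5, c@B0, c@B4, e@B3, f@B1}  OUT={a@B2, a@B5, c@B0, c@B4, d@B8, e@B3, f@B1}

Merge at B2: IN[B2] = OUT[B1] = {a@B2, c@B0, c@B4, e@B3, f@B1}
Applying B2's transfer function to that IN value gives OUT[B2] (row B2 above).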